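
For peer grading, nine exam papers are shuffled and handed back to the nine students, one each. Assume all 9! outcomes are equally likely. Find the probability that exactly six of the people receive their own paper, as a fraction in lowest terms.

Favorable outcomes: C(9,6)·!3 = 84·2 = 168.
Total outcomes: 9! = 362880.
Probability = 168/362880 = 1/2160.

1/2160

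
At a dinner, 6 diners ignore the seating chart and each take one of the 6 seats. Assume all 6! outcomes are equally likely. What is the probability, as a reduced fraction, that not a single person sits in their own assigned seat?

Favorable outcomes: !6 = 265.
Total outcomes: 6! = 720.
Probability = 265/720 = 53/144.

53/144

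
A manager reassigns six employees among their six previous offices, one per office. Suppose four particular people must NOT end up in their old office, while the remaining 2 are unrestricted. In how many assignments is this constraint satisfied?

362

Let A_j be the event that the j-th constrained one is fixed. By inclusion-exclusion over the 4 events:
Σ_{j=0}^{4} (-1)^j C(4,j)(6-j)!
= C(4,0)·6! - C(4,1)·5! + C(4,2)·4! - C(4,3)·3! + C(4,4)·2!
= 720 - 480 + 144 - 24 + 2
= 362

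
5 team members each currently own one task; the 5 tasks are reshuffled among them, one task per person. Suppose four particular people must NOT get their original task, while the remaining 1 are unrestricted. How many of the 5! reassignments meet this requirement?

53

Let A_j be the event that the j-th constrained one is fixed. By inclusion-exclusion over the 4 events:
Σ_{j=0}^{4} (-1)^j C(4,j)(5-j)!
= C(4,0)·5! - C(4,1)·4! + C(4,2)·3! - C(4,3)·2! + C(4,4)·1!
= 120 - 96 + 36 - 8 + 1
= 53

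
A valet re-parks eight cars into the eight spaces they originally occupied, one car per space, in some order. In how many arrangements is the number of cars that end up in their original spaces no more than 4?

40179

# with exactly i fixed is C(8,i)·!(8-i); sum over i=0..4:
  i=0: C(8,0)·!8 = 1·14833 = 14833
  i=1: C(8,1)·!7 = 8·1854 = 14832
  i=2: C(8,2)·!6 = 28·265 = 7420
  i=3: C(8,3)·!5 = 56·44 = 2464
  i=4: C(8,4)·!4 = 70·9 = 630
Total = 40179.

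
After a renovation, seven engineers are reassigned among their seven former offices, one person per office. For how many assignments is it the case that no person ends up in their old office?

1854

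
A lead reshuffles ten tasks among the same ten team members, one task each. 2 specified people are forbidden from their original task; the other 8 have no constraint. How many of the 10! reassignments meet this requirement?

2943360

Inclusion-exclusion on the 2 forbidden self-matches:
Σ_{j=0}^{2} (-1)^j C(2,j)(10-j)!
= C(2,0)·10! - C(2,1)·9! + C(2,2)·8!
= 3628800 - 725760 + 40320
= 2943360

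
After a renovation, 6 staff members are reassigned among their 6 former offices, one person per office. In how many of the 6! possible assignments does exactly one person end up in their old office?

264

Pick the single fixed position: C(6,1) = 6 ways.
The other 5 form a derangement: !5 = 44.
Total: 6 × 44 = 264.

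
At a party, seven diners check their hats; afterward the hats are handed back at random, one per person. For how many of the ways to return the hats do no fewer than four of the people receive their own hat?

# with exactly i fixed is C(7,i)·!(7-i); sum over i=4..7:
  i=4: C(7,4)·!3 = 35·2 = 70
  i=5: C(7,5)·!2 = 21·1 = 21
  i=6: C(7,6)·!1 = 7·0 = 0
  i=7: C(7,7)·!0 = 1·1 = 1
Total = 92.

92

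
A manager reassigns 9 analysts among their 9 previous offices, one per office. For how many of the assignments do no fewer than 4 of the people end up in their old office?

6883

# with exactly i fixed is C(9,i)·!(9-i); sum over i=4..9:
  i=4: C(9,4)·!5 = 126·44 = 5544
  i=5: C(9,5)·!4 = 126·9 = 1134
  i=6: C(9,6)·!3 = 84·2 = 168
  i=7: C(9,7)·!2 = 36·1 = 36
  i=8: C(9,8)·!1 = 9·0 = 0
  i=9: C(9,9)·!0 = 1·1 = 1
Total = 6883.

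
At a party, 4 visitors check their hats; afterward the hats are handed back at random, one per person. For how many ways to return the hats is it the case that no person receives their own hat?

9

Recurrence: !4 = 4·!3 + (-1)^4.
!4 = 4·2 + 1 = 9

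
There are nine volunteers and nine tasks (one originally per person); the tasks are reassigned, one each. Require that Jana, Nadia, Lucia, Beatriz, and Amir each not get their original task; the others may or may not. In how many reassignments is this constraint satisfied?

205056

Inclusion-exclusion on the 5 forbidden self-matches:
Σ_{j=0}^{5} (-1)^j C(5,j)(9-j)!
= C(5,0)·9! - C(5,1)·8! + C(5,2)·7! - C(5,3)·6! + C(5,4)·5! - C(5,5)·4!
= 362880 - 201600 + 50400 - 7200 + 600 - 24
= 205056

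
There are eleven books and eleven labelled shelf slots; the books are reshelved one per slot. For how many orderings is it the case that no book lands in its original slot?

14684570

!11 = 11! · Σ_{k=0}^{11} (-1)^k/k!
= 11! - 11!/1! + 11!/2! - 11!/3! + 11!/4! - 11!/5! + 11!/6! - 11!/7! + 11!/8! - 11!/9! + 11!/10! - 11!/11!
= 39916800 - 39916800 + 19958400 - 6652800 + 1663200 - 332640 + 55440 - 7920 + 990 - 110 + 11 - 1
= 14684570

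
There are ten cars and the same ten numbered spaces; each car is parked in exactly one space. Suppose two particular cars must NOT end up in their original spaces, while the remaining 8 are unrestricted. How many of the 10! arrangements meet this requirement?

2943360

Let A_j be the event that the j-th constrained one is fixed. By inclusion-exclusion over the 2 events:
Σ_{j=0}^{2} (-1)^j C(2,j)(10-j)!
= C(2,0)·10! - C(2,1)·9! + C(2,2)·8!
= 3628800 - 725760 + 40320
= 2943360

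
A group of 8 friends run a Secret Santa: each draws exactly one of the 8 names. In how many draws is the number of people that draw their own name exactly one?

Pick the single fixed position: C(8,1) = 8 ways.
The remaining 7 must be deranged: !7 = 1854.
Total: 8 × 1854 = 14832.

14832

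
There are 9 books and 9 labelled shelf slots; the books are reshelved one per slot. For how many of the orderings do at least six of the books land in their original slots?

Sum C(9,i)·!(9-i) for i = 6..9:
  i=6: C(9,6)·!3 = 84·2 = 168
  i=7: C(9,7)·!2 = 36·1 = 36
  i=8: C(9,8)·!1 = 9·0 = 0
  i=9: C(9,9)·!0 = 1·1 = 1
Total = 205.

205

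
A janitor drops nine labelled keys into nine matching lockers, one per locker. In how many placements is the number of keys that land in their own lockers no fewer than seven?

37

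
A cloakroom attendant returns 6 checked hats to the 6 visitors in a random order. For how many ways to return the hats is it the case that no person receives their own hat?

265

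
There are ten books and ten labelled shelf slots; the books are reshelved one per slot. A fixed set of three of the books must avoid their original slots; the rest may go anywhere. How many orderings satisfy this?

Let A_j be the event that the j-th constrained one is fixed. By inclusion-exclusion over the 3 events:
Σ_{j=0}^{3} (-1)^j C(3,j)(10-j)!
= C(3,0)·10! - C(3,1)·9! + C(3,2)·8! - C(3,3)·7!
= 3628800 - 1088640 + 120960 - 5040
= 2656080

2656080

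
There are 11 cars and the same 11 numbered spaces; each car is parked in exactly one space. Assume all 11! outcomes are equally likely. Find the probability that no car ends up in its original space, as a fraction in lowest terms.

Favorable outcomes: !11 = 14684570.
Total outcomes: 11! = 39916800.
Probability = 14684570/39916800 = 1468457/3991680.

1468457/3991680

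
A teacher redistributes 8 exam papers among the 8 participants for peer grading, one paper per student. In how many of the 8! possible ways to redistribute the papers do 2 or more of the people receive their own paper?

10655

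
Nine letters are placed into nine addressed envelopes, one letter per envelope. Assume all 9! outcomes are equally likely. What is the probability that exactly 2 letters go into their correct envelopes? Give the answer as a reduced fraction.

Favorable outcomes: C(9,2)·!7 = 36·1854 = 66744.
Total outcomes: 9! = 362880.
Probability = 66744/362880 = 103/560.

103/560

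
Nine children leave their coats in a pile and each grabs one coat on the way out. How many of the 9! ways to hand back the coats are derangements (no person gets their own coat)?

The number of derangements of 9 is !9 = Σ_{k=0}^{9} (-1)^k·9!/k!
= 9! - 9!/1! + 9!/2! - 9!/3! + 9!/4! - 9!/5! + 9!/6! - 9!/7! + 9!/8! - 9!/9!
= 362880 - 362880 + 181440 - 60480 + 15120 - 3024 + 504 - 72 + 9 - 1
= 133496

133496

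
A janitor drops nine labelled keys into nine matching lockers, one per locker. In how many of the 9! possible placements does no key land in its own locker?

Use !n = n·!(n-1) + (-1)^n.
!9 = 9·14833 - 1 = 133496

133496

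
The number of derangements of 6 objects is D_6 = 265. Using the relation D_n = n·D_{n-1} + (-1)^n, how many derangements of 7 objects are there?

1854

D_7 = 7·265 - 1 = 1854.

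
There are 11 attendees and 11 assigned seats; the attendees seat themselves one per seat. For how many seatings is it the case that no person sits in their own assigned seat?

Recurrence: !11 = 10·(!10 + !9).
!11 = 10·(1334961 + 133496) = 10·1468457 = 14684570

14684570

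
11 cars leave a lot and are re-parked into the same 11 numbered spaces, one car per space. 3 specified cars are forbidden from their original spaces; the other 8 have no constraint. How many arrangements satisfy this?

30078720

Let A_j be the event that the j-th constrained one is fixed. By inclusion-exclusion over the 3 events:
Σ_{j=0}^{3} (-1)^j C(3,j)(11-j)!
= C(3,0)·11! - C(3,1)·10! + C(3,2)·9! - C(3,3)·8!
= 39916800 - 10886400 + 1088640 - 40320
= 30078720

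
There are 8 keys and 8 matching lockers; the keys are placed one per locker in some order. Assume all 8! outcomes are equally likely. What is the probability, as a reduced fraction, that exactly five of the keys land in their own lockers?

Favorable outcomes: C(8,5)·!3 = 56·2 = 112.
Total outcomes: 8! = 40320.
Probability = 112/40320 = 1/360.

1/360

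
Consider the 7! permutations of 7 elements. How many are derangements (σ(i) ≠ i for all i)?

!7 = 7! · Σ_{k=0}^{7} (-1)^k/k!
= 7! - 7!/1! + 7!/2! - 7!/3! + 7!/4! - 7!/5! + 7!/6! - 7!/7!
= 5040 - 5040 + 2520 - 840 + 210 - 42 + 7 - 1
= 1854

1854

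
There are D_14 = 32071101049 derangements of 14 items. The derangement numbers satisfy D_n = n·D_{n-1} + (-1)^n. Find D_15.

481066515734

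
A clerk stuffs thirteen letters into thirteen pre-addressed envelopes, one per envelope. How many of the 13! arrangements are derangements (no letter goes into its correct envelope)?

Recurrence: !13 = 13·!12 + (-1)^13.
!13 = 13·176214841 - 1 = 2290792932

2290792932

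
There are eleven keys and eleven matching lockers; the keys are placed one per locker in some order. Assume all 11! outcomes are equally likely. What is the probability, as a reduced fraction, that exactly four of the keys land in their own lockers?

103/6720

Favorable outcomes: C(11,4)·!7 = 330·1854 = 611820.
Total outcomes: 11! = 39916800.
Probability = 611820/39916800 = 103/6720.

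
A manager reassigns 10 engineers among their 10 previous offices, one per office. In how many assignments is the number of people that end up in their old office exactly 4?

55650

Choose which 4 of the 10 are fixed: C(10,4) = 210.
The other 6 form a derangement: !6 = 265.
Total: 210 × 265 = 55650.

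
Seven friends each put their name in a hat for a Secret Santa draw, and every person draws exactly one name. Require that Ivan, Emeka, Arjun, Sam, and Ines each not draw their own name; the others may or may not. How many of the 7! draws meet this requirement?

Inclusion-exclusion on the 5 forbidden self-matches:
Σ_{j=0}^{5} (-1)^j C(5,j)(7-j)!
= C(5,0)·7! - C(5,1)·6! + C(5,2)·5! - C(5,3)·4! + C(5,4)·3! - C(5,5)·2!
= 5040 - 3600 + 1200 - 240 + 30 - 2
= 2428

2428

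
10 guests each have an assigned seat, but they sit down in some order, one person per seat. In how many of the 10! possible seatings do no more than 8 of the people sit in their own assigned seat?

Sum C(10,i)·!(10-i) for i = 0..8:
  i=0: C(10,0)·!10 = 1·1334961 = 1334961
  i=1: C(10,1)·!9 = 10·133496 = 1334960
  i=2: C(10,2)·!8 = 45·14833 = 667485
  i=3: C(10,3)·!7 = 120·1854 = 222480
  i=4: C(10,4)·!6 = 210·265 = 55650
  i=5: C(10,5)·!5 = 252·44 = 11088
  i=6: C(10,6)·!4 = 210·9 = 1890
  i=7: C(10,7)·!3 = 120·2 = 240
  i=8: C(10,8)·!2 = 45·1 = 45
Total = 3628799.

3628799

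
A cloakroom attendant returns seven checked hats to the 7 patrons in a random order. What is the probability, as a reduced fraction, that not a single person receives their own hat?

103/280

Favorable outcomes: !7 = 1854.
Total outcomes: 7! = 5040.
Probability = 1854/5040 = 103/280.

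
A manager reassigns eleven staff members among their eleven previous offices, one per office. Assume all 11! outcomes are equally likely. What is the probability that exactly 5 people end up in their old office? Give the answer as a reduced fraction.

53/17280

Favorable outcomes: C(11,5)·!6 = 462·265 = 122430.
Total outcomes: 11! = 39916800.
Probability = 122430/39916800 = 53/17280.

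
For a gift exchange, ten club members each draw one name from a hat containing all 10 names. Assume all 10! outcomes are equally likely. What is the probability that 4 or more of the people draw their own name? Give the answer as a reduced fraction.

Favorable outcomes: Σ_{i≥4} C(10,i)·!(10-i) = 210·265 + 252·44 + 210·9 + 120·2 + 45·1 + 10·0 + 1·1 = 68914.
Total outcomes: 10! = 3628800.
Probability = 68914/3628800 = 34457/1814400.

34457/1814400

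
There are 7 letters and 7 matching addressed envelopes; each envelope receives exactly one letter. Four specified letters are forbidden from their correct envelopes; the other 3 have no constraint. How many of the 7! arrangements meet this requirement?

2790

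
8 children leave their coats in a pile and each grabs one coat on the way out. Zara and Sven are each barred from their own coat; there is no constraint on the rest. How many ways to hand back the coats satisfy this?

30960

Inclusion-exclusion on the 2 forbidden self-matches:
Σ_{j=0}^{2} (-1)^j C(2,j)(8-j)!
= C(2,0)·8! - C(2,1)·7! + C(2,2)·6!
= 40320 - 10080 + 720
= 30960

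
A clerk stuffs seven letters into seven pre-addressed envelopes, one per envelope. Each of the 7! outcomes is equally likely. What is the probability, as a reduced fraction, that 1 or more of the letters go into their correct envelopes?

177/280

Favorable outcomes: Σ_{i≥1} C(7,i)·!(7-i) = 7·265 + 21·44 + 35·9 + 35·2 + 21·1 + 7·0 + 1·1 = 3186.
Total outcomes: 7! = 5040.
Probability = 3186/5040 = 177/280.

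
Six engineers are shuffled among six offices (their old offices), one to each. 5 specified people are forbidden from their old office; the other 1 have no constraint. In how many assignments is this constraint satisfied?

309

Let A_j be the event that the j-th constrained one is fixed. By inclusion-exclusion over the 5 events:
Σ_{j=0}^{5} (-1)^j C(5,j)(6-j)!
= C(5,0)·6! - C(5,1)·5! + C(5,2)·4! - C(5,3)·3! + C(5,4)·2! - C(5,5)·1!
= 720 - 600 + 240 - 60 + 10 - 1
= 309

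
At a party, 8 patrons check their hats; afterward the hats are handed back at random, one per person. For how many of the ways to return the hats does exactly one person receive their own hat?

14832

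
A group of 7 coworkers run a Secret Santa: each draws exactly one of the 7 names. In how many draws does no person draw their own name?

1854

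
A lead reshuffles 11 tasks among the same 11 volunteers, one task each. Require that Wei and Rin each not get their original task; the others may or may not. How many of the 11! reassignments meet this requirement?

33022080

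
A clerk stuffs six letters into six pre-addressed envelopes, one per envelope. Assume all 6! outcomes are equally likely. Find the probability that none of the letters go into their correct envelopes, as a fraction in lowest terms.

Favorable outcomes: !6 = 265.
Total outcomes: 6! = 720.
Probability = 265/720 = 53/144.

53/144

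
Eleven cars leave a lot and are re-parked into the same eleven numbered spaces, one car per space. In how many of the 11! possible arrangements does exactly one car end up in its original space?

14684571

Choose which one of the 11 is fixed: C(11,1) = 11.
The other 10 form a derangement: !10 = 1334961.
Total: 11 × 1334961 = 14684571.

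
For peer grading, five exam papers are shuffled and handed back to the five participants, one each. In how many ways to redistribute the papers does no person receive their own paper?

44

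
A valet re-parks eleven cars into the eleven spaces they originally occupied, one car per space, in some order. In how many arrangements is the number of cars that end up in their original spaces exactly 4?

611820

Choose which 4 of the 11 are fixed: C(11,4) = 330.
The remaining 7 must be deranged: !7 = 1854.
Total: 330 × 1854 = 611820.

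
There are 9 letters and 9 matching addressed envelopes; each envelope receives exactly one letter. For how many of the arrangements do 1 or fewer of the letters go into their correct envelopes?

266993

Sum C(9,i)·!(9-i) for i = 0..1:
  i=0: C(9,0)·!9 = 1·133496 = 133496
  i=1: C(9,1)·!8 = 9·14833 = 133497
Total = 266993.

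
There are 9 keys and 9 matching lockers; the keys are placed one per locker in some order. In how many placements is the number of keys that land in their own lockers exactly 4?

5544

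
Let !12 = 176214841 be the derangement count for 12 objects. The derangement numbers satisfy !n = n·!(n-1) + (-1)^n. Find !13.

2290792932

!13 = 13·176214841 - 1 = 2290792932.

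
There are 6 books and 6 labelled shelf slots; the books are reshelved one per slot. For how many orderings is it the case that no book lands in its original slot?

!6 = 6! · Σ_{k=0}^{6} (-1)^k/k!
= 6! - 6!/1! + 6!/2! - 6!/3! + 6!/4! - 6!/5! + 6!/6!
= 720 - 720 + 360 - 120 + 30 - 6 + 1
= 265

265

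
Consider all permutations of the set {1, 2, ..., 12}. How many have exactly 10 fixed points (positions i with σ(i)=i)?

66

Pick the 10 fixed positions: C(12,10) = 66 ways.
The other 2 form a derangement: !2 = 1.
Total: 66 × 1 = 66.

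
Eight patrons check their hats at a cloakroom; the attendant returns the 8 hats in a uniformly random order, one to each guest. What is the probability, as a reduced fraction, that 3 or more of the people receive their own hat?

647/8064

Favorable outcomes: Σ_{i≥3} C(8,i)·!(8-i) = 56·44 + 70·9 + 56·2 + 28·1 + 8·0 + 1·1 = 3235.
Total outcomes: 8! = 40320.
Probability = 3235/40320 = 647/8064.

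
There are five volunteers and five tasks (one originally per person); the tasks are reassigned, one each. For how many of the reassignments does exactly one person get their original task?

45

Choose which one of the 5 is fixed: C(5,1) = 5.
The remaining 4 must be deranged: !4 = 9.
Total: 5 × 9 = 45.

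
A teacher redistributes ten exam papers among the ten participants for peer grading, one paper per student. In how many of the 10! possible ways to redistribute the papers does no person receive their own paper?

The subfactorial !10 = [10!/e] (nearest integer).
10! = 3628800, and 3628800/e ≈ 1334960.92, so !10 = 1334961.

1334961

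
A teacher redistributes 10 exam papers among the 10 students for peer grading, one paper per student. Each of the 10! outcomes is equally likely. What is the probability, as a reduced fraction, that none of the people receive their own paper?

Favorable outcomes: !10 = 1334961.
Total outcomes: 10! = 3628800.
Probability = 1334961/3628800 = 16481/44800.

16481/44800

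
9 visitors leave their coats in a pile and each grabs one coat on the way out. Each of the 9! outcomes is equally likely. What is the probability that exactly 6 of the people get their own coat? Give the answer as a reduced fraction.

1/2160

Favorable outcomes: C(9,6)·!3 = 84·2 = 168.
Total outcomes: 9! = 362880.
Probability = 168/362880 = 1/2160.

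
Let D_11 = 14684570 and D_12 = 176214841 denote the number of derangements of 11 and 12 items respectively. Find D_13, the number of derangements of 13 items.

2290792932

D_13 = (13-1)·(D_12 + D_11) = 12·(176214841 + 14684570) = 12·190899411 = 2290792932.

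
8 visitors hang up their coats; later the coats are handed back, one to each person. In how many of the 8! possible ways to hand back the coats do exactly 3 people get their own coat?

Pick the 3 fixed positions: C(8,3) = 56 ways.
The other 5 form a derangement: !5 = 44.
Total: 56 × 44 = 2464.

2464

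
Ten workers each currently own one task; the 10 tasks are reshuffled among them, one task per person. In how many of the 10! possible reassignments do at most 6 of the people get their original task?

# with exactly i fixed is C(10,i)·!(10-i); sum over i=0..6:
  i=0: C(10,0)·!10 = 1·1334961 = 1334961
  i=1: C(10,1)·!9 = 10·133496 = 1334960
  i=2: C(10,2)·!8 = 45·14833 = 667485
  i=3: C(10,3)·!7 = 120·1854 = 222480
  i=4: C(10,4)·!6 = 210·265 = 55650
  i=5: C(10,5)·!5 = 252·44 = 11088
  i=6: C(10,6)·!4 = 210·9 = 1890
Total = 3628514.

3628514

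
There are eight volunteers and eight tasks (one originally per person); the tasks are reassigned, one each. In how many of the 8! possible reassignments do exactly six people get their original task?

28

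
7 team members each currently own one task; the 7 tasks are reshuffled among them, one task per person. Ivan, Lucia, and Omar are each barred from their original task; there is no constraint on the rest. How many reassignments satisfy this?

3216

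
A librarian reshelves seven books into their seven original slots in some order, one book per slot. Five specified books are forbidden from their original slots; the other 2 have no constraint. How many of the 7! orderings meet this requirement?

2428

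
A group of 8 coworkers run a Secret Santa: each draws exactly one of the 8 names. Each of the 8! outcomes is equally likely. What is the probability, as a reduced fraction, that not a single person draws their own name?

2119/5760

Favorable outcomes: !8 = 14833.
Total outcomes: 8! = 40320.
Probability = 14833/40320 = 2119/5760.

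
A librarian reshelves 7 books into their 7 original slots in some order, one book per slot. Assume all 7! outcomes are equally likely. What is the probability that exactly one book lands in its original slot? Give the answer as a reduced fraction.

Favorable outcomes: C(7,1)·!6 = 7·265 = 1855.
Total outcomes: 7! = 5040.
Probability = 1855/5040 = 53/144.

53/144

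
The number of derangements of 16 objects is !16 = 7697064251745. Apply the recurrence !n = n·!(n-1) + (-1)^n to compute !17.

!17 = 17·7697064251745 - 1 = 130850092279664.

130850092279664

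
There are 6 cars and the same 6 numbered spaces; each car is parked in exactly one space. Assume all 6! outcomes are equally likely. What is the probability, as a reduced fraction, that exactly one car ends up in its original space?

Favorable outcomes: C(6,1)·!5 = 6·44 = 264.
Total outcomes: 6! = 720.
Probability = 264/720 = 11/30.

11/30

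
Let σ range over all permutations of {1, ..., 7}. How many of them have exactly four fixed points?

Pick the 4 fixed positions: C(7,4) = 35 ways.
The remaining 3 must be deranged: !3 = 2.
Total: 35 × 2 = 70.

70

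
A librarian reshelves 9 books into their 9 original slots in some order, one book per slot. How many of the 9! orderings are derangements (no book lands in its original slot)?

133496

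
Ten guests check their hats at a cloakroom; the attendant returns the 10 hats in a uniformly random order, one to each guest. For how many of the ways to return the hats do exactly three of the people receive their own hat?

222480

Choose which 3 of the 10 are fixed: C(10,3) = 120.
The other 7 form a derangement: !7 = 1854.
Total: 120 × 1854 = 222480.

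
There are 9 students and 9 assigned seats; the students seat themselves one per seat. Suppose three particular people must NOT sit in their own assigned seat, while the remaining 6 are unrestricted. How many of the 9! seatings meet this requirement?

256320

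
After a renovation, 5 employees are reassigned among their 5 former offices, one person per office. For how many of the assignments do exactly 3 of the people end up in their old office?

10

Choose which 3 of the 5 are fixed: C(5,3) = 10.
The other 2 form a derangement: !2 = 1.
Total: 10 × 1 = 10.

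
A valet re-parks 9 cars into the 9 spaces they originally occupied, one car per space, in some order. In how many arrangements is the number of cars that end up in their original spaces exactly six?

Pick the 6 fixed positions: C(9,6) = 84 ways.
The remaining 3 must be deranged: !3 = 2.
Total: 84 × 2 = 168.

168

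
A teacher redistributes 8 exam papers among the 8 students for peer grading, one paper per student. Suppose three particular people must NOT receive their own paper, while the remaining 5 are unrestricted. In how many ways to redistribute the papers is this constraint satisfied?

27240

Inclusion-exclusion on the 3 forbidden self-matches:
Σ_{j=0}^{3} (-1)^j C(3,j)(8-j)!
= C(3,0)·8! - C(3,1)·7! + C(3,2)·6! - C(3,3)·5!
= 40320 - 15120 + 2160 - 120
= 27240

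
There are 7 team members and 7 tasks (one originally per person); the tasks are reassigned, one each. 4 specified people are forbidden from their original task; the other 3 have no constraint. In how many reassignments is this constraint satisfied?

Inclusion-exclusion on the 4 forbidden self-matches:
Σ_{j=0}^{4} (-1)^j C(4,j)(7-j)!
= C(4,0)·7! - C(4,1)·6! + C(4,2)·5! - C(4,3)·4! + C(4,4)·3!
= 5040 - 2880 + 720 - 96 + 6
= 2790

2790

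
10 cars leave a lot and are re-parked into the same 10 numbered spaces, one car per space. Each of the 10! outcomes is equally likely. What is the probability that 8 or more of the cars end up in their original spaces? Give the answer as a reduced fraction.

23/1814400

Favorable outcomes: Σ_{i≥8} C(10,i)·!(10-i) = 45·1 + 10·0 + 1·1 = 46.
Total outcomes: 10! = 3628800.
Probability = 46/3628800 = 23/1814400.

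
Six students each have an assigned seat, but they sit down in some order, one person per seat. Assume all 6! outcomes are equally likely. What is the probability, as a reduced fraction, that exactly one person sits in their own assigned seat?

11/30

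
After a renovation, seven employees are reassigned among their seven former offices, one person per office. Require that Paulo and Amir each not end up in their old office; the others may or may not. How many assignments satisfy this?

3720

Let A_j be the event that the j-th constrained one is fixed. By inclusion-exclusion over the 2 events:
Σ_{j=0}^{2} (-1)^j C(2,j)(7-j)!
= C(2,0)·7! - C(2,1)·6! + C(2,2)·5!
= 5040 - 1440 + 120
= 3720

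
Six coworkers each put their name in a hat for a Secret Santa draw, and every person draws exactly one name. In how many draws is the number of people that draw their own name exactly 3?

40

Choose which 3 of the 6 are fixed: C(6,3) = 20.
The other 3 form a derangement: !3 = 2.
Total: 20 × 2 = 40.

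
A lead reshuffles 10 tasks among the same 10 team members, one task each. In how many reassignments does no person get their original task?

Use !n = (n-1)(!(n-1) + !(n-2)).
!10 = 9·(133496 + 14833) = 9·148329 = 1334961

1334961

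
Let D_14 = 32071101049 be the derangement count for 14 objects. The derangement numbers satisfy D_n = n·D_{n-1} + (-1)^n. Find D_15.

481066515734

D_15 = 15·32071101049 - 1 = 481066515734.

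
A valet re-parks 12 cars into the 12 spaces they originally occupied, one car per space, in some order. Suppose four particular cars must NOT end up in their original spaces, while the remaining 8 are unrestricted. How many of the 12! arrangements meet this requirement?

Let A_j be the event that the j-th constrained one is fixed. By inclusion-exclusion over the 4 events:
Σ_{j=0}^{4} (-1)^j C(4,j)(12-j)!
= C(4,0)·12! - C(4,1)·11! + C(4,2)·10! - C(4,3)·9! + C(4,4)·8!
= 479001600 - 159667200 + 21772800 - 1451520 + 40320
= 339696000

339696000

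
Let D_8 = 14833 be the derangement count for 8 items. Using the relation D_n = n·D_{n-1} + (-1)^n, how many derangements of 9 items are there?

133496

D_9 = 9·14833 - 1 = 133496.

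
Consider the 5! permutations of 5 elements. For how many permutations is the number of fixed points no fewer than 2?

31

Sum C(5,i)·!(5-i) for i = 2..5:
  i=2: C(5,2)·!3 = 10·2 = 20
  i=3: C(5,3)·!2 = 10·1 = 10
  i=4: C(5,4)·!1 = 5·0 = 0
  i=5: C(5,5)·!0 = 1·1 = 1
Total = 31.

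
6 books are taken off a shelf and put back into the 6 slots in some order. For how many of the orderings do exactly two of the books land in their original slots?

135

Choose which 2 of the 6 are fixed: C(6,2) = 15.
The other 4 form a derangement: !4 = 9.
Total: 15 × 9 = 135.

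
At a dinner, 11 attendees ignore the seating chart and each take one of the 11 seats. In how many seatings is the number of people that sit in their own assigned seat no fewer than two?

Sum C(11,i)·!(11-i) for i = 2..11:
  i=2: C(11,2)·!9 = 55·133496 = 7342280
  i=3: C(11,3)·!8 = 165·14833 = 2447445
  i=4: C(11,4)·!7 = 330·1854 = 611820
  i=5: C(11,5)·!6 = 462·265 = 122430
  i=6: C(11,6)·!5 = 462·44 = 20328
  i=7: C(11,7)·!4 = 330·9 = 2970
  i=8: C(11,8)·!3 = 165·2 = 330
  i=9: C(11,9)·!2 = 55·1 = 55
  i=10: C(11,10)·!1 = 11·0 = 0
  i=11: C(11,11)·!0 = 1·1 = 1
Total = 10547659.

10547659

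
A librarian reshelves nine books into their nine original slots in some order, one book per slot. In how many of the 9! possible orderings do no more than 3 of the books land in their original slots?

355997

Sum C(9,i)·!(9-i) for i = 0..3:
  i=0: C(9,0)·!9 = 1·133496 = 133496
  i=1: C(9,1)·!8 = 9·14833 = 133497
  i=2: C(9,2)·!7 = 36·1854 = 66744
  i=3: C(9,3)·!6 = 84·265 = 22260
Total = 355997.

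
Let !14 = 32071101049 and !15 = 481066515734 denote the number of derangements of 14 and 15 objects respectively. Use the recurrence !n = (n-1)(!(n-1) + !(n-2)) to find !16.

!16 = (16-1)·(!15 + !14) = 15·(481066515734 + 32071101049) = 15·513137616783 = 7697064251745.

7697064251745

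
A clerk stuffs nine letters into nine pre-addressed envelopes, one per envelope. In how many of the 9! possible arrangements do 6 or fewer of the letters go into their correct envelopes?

# with exactly i fixed is C(9,i)·!(9-i); sum over i=0..6:
  i=0: C(9,0)·!9 = 1·133496 = 133496
  i=1: C(9,1)·!8 = 9·14833 = 133497
  i=2: C(9,2)·!7 = 36·1854 = 66744
  i=3: C(9,3)·!6 = 84·265 = 22260
  i=4: C(9,4)·!5 = 126·44 = 5544
  i=5: C(9,5)·!4 = 126·9 = 1134
  i=6: C(9,6)·!3 = 84·2 = 168
Total = 362843.

362843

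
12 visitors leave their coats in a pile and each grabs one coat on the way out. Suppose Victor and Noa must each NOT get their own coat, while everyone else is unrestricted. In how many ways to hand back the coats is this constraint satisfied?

Let A_j be the event that the j-th constrained one is fixed. By inclusion-exclusion over the 2 events:
Σ_{j=0}^{2} (-1)^j C(2,j)(12-j)!
= C(2,0)·12! - C(2,1)·11! + C(2,2)·10!
= 479001600 - 79833600 + 3628800
= 402796800

402796800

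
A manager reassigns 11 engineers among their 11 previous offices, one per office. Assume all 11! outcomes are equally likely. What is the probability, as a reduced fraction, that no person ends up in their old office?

1468457/3991680

Favorable outcomes: !11 = 14684570.
Total outcomes: 11! = 39916800.
Probability = 14684570/39916800 = 1468457/3991680.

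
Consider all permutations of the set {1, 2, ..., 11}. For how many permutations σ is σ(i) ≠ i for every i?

14684570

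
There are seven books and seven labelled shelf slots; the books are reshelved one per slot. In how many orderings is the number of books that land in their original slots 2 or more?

# with exactly i fixed is C(7,i)·!(7-i); sum over i=2..7:
  i=2: C(7,2)·!5 = 21·44 = 924
  i=3: C(7,3)·!4 = 35·9 = 315
  i=4: C(7,4)·!3 = 35·2 = 70
  i=5: C(7,5)·!2 = 21·1 = 21
  i=6: C(7,6)·!1 = 7·0 = 0
  i=7: C(7,7)·!0 = 1·1 = 1
Total = 1331.

1331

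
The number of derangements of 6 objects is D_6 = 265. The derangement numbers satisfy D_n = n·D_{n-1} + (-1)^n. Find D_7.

1854

D_7 = 7·265 - 1 = 1854.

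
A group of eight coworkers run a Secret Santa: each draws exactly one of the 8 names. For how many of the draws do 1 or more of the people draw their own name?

25487

Sum C(8,i)·!(8-i) for i = 1..8:
  i=1: C(8,1)·!7 = 8·1854 = 14832
  i=2: C(8,2)·!6 = 28·265 = 7420
  i=3: C(8,3)·!5 = 56·44 = 2464
  i=4: C(8,4)·!4 = 70·9 = 630
  i=5: C(8,5)·!3 = 56·2 = 112
  i=6: C(8,6)·!2 = 28·1 = 28
  i=7: C(8,7)·!1 = 8·0 = 0
  i=8: C(8,8)·!0 = 1·1 = 1
Total = 25487.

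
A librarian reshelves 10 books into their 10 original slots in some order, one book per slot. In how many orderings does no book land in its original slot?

1334961

By inclusion-exclusion, !10 = Σ (-1)^k · 10!/k! for k=0..10
= 10! - 10!/1! + 10!/2! - 10!/3! + 10!/4! - 10!/5! + 10!/6! - 10!/7! + 10!/8! - 10!/9! + 10!/10!
= 3628800 - 3628800 + 1814400 - 604800 + 151200 - 30240 + 5040 - 720 + 90 - 10 + 1
= 1334961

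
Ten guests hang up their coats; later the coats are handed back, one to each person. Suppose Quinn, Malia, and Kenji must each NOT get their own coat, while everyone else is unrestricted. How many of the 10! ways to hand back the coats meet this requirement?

Inclusion-exclusion on the 3 forbidden self-matches:
Σ_{j=0}^{3} (-1)^j C(3,j)(10-j)!
= C(3,0)·10! - C(3,1)·9! + C(3,2)·8! - C(3,3)·7!
= 3628800 - 1088640 + 120960 - 5040
= 2656080

2656080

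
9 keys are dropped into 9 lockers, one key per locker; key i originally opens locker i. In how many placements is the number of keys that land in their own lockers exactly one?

133497

Choose which one of the 9 is fixed: C(9,1) = 9.
The other 8 form a derangement: !8 = 14833.
Total: 9 × 14833 = 133497.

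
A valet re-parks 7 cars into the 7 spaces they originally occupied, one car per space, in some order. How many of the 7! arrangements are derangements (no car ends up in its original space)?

The number of derangements of 7 is !7 = Σ_{k=0}^{7} (-1)^k·7!/k!
= 7! - 7!/1! + 7!/2! - 7!/3! + 7!/4! - 7!/5! + 7!/6! - 7!/7!
= 5040 - 5040 + 2520 - 840 + 210 - 42 + 7 - 1
= 1854

1854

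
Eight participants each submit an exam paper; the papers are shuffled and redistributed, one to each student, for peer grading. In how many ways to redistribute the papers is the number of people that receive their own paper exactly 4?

630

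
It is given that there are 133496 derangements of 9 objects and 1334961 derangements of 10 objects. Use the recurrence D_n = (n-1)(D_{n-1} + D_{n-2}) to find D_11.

D_11 = (11-1)·(D_10 + D_9) = 10·(1334961 + 133496) = 10·1468457 = 14684570.

14684570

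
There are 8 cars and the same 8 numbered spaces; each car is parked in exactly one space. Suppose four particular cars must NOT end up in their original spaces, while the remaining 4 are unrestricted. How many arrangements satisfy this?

Inclusion-exclusion on the 4 forbidden self-matches:
Σ_{j=0}^{4} (-1)^j C(4,j)(8-j)!
= C(4,0)·8! - C(4,1)·7! + C(4,2)·6! - C(4,3)·5! + C(4,4)·4!
= 40320 - 20160 + 4320 - 480 + 24
= 24024

24024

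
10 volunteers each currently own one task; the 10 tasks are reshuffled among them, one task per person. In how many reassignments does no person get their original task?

The number of derangements of 10 is !10 = Σ_{k=0}^{10} (-1)^k·10!/k!
= 10! - 10!/1! + 10!/2! - 10!/3! + 10!/4! - 10!/5! + 10!/6! - 10!/7! + 10!/8! - 10!/9! + 10!/10!
= 3628800 - 3628800 + 1814400 - 604800 + 151200 - 30240 + 5040 - 720 + 90 - 10 + 1
= 1334961

1334961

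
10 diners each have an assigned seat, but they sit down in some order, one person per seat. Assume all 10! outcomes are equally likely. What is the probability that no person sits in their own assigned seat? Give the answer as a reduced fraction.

16481/44800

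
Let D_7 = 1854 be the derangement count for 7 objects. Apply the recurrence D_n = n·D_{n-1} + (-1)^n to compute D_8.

D_8 = 8·1854 + 1 = 14833.

14833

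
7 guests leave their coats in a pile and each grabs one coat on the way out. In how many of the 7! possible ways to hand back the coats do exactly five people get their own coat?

Pick the 5 fixed positions: C(7,5) = 21 ways.
The other 2 form a derangement: !2 = 1.
Total: 21 × 1 = 21.

21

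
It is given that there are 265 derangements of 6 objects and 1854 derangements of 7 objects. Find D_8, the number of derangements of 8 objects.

D_8 = (8-1)·(D_7 + D_6) = 7·(1854 + 265) = 7·2119 = 14833.

14833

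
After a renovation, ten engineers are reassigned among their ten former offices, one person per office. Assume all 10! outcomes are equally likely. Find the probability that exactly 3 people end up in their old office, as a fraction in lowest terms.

Favorable outcomes: C(10,3)·!7 = 120·1854 = 222480.
Total outcomes: 10! = 3628800.
Probability = 222480/3628800 = 103/1680.

103/1680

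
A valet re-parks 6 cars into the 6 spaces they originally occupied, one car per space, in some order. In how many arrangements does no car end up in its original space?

265

Use !n = (n-1)(!(n-1) + !(n-2)).
!6 = 5·(44 + 9) = 5·53 = 265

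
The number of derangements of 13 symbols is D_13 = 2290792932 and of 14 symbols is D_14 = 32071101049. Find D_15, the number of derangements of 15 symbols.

481066515734

D_15 = (15-1)·(D_14 + D_13) = 14·(32071101049 + 2290792932) = 14·34361893981 = 481066515734.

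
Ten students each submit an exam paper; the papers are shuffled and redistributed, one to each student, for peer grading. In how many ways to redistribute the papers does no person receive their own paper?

1334961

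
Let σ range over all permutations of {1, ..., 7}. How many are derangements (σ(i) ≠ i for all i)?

1854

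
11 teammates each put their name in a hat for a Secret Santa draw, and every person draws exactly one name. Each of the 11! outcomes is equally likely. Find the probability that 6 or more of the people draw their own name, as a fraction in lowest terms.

Favorable outcomes: Σ_{i≥6} C(11,i)·!(11-i) = 462·44 + 330·9 + 165·2 + 55·1 + 11·0 + 1·1 = 23684.
Total outcomes: 11! = 39916800.
Probability = 23684/39916800 = 5921/9979200.

5921/9979200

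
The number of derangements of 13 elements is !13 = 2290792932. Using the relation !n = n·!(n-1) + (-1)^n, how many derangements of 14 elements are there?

32071101049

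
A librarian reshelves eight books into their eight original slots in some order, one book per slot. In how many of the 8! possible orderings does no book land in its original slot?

!8 is the nearest integer to 8!/e.
8! = 40320, and 40320/e ≈ 14832.90, so !8 = 14833.

14833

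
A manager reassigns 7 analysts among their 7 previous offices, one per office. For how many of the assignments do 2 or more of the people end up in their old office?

Sum C(7,i)·!(7-i) for i = 2..7:
  i=2: C(7,2)·!5 = 21·44 = 924
  i=3: C(7,3)·!4 = 35·9 = 315
  i=4: C(7,4)·!3 = 35·2 = 70
  i=5: C(7,5)·!2 = 21·1 = 21
  i=6: C(7,6)·!1 = 7·0 = 0
  i=7: C(7,7)·!0 = 1·1 = 1
Total = 1331.

1331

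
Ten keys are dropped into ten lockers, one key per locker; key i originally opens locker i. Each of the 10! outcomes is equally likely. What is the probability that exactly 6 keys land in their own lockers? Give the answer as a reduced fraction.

Favorable outcomes: C(10,6)·!4 = 210·9 = 1890.
Total outcomes: 10! = 3628800.
Probability = 1890/3628800 = 1/1920.

1/1920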